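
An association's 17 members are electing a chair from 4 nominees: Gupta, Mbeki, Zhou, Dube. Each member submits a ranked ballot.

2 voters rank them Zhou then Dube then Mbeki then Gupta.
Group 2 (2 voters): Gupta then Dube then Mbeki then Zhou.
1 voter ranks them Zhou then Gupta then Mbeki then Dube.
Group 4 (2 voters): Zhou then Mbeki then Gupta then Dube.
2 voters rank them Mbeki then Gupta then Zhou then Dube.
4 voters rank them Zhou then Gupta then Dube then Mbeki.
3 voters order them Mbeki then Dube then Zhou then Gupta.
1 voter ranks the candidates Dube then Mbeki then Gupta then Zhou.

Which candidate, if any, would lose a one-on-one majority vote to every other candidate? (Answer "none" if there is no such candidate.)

none

Head-to-head results (17 voters):
Gupta vs Mbeki: Mbeki, 10–7.
Gupta vs Zhou: Zhou wins 12–5.
Gupta vs Dube: Gupta is ranked higher on 2+1+2+2+4 = 11 ballots, Dube on 6. Gupta wins 11–6.
Mbeki vs Zhou: Mbeki preferred on 2+2+3+1 = 8 ballots; Zhou wins 9–8.
Mbeki vs Dube: Dube wins 9–8.
Zhou vs Dube: Zhou preferred on 2+1+2+2+4 = 11 ballots; Zhou wins 11–6.
Every candidate wins at least one matchup (Gupta beats Dube; Mbeki beats Gupta; Zhou beats Gupta; Dube beats Mbeki), so there is no Condorcet loser.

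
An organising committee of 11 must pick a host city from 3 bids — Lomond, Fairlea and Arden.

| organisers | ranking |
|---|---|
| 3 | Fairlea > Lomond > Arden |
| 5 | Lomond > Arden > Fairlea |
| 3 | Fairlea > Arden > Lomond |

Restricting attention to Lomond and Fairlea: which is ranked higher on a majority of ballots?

Ballots ranking Lomond above Fairlea: 5.
Ballots ranking Fairlea above Lomond: 11 − 5 = 6.
Fairlea wins the head-to-head 6–5.

Fairlea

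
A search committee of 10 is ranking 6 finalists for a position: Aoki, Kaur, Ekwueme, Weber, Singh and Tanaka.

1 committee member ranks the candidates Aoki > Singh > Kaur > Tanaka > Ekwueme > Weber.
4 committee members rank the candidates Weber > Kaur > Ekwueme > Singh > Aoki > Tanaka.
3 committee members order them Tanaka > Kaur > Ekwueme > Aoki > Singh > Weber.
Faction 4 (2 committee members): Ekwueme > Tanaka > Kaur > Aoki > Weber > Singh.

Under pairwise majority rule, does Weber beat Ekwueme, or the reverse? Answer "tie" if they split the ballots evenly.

Ekwueme

Ballots ranking Weber above Ekwueme: 4.
Ballots ranking Ekwueme above Weber: 10 − 4 = 6.
Ekwueme wins the head-to-head 6–4.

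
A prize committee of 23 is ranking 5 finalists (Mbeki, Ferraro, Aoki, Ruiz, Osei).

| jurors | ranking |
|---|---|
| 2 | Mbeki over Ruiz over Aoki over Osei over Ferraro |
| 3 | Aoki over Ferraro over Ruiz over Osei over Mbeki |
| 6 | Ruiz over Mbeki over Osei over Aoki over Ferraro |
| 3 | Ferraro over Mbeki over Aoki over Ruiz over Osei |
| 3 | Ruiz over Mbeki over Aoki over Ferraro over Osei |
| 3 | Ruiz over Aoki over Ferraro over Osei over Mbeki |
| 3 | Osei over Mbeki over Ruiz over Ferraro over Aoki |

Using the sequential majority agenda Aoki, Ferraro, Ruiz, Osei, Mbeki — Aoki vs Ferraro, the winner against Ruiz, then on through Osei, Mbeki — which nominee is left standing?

Round 1: Aoki vs Ferraro — 17–6, Aoki advances.
Round 2: Aoki vs Ruiz — 6–17, Ruiz advances.
Round 3: Ruiz vs Osei — 20–3, Ruiz advances.
Round 4: Ruiz vs Mbeki — 15–8, Ruiz advances.
Ruiz survives the agenda.

Ruiz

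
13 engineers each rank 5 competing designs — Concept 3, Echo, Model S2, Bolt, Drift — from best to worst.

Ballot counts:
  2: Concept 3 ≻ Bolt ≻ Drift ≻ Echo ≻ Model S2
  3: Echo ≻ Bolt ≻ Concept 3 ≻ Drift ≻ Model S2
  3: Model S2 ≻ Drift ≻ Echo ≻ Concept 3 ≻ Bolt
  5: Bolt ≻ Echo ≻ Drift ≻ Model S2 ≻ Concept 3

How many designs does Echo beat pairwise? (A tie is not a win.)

3

Echo against each rival (13 engineers):
Echo–Concept 3: Echo 11–2.
Echo vs Model S2: 2+3+5 = 10 for Echo, 3 for Model S2 — Echo by 10–3.
Echo vs Bolt: 6 to 7, Bolt.
Echo–Drift: Echo 8–5.
Echo beats Concept 3, Model S2, Drift; loses to Bolt — 3 pairwise wins.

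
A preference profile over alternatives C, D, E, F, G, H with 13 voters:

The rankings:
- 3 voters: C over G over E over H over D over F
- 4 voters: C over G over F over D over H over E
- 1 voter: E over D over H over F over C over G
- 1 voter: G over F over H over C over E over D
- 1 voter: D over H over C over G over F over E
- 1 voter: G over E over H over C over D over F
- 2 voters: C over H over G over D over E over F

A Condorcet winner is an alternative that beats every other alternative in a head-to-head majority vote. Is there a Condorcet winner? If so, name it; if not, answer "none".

C

Head-to-head results (13 voters):
C vs D: 3+4+1+1+2 = 11 for C, 2 for D — C by 11–2.
C vs E: C is ranked higher on 3+4+1+1+2 = 11 ballots, E on 2. C wins 11–2.
C vs F: C preferred on 3+4+1+1+2 = 11 ballots; C wins 11–2.
C vs G: C preferred on 3+4+1+1+2 = 11 ballots; C wins 11–2.
C vs H: 9 to 4, C.
D vs E: 7 to 6, D.
D vs F: 8 to 5, D.
D vs G: 1+1 = 2 for D, 11 for G — G by 11–2.
D vs H: D preferred on 4+1+1 = 6 ballots; H wins 7–6.
E vs F: E preferred on 3+1+1+2 = 7 ballots; E wins 7–6.
E vs G: E is ranked higher on 1 ballot, G on 12. G wins 12–1.
E vs H: E preferred on 3+1+1 = 5 ballots; H wins 8–5.
F vs G: 1 for F, 12 for G — G by 12–1.
F vs H: F preferred on 4+1 = 5 ballots; H wins 8–5.
G vs H: G is ranked higher on 3+4+1+1 = 9 ballots, H on 4. G wins 9–4.
C wins every pairwise contest, so C is the Condorcet winner.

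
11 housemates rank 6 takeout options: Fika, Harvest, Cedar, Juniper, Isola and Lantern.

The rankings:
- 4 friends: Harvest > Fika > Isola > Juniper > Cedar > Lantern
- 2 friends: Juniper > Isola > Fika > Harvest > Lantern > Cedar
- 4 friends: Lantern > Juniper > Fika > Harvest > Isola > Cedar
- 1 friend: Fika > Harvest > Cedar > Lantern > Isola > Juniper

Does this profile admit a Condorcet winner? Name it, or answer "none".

Check each pair by majority over 11 ballots:
Fika vs Harvest: Fika preferred on 2+4+1 = 7 ballots; Fika wins 7–4.
Fika vs Cedar: 11 to 0, Fika.
Fika vs Juniper: 5 to 6, Juniper.
Fika vs Isola: Fika preferred on 4+4+1 = 9 ballots; Fika wins 9–2.
Fika vs Lantern: 4+2+1 = 7 for Fika, 4 for Lantern — Fika by 7–4.
Harvest vs Cedar: 11 to 0, Harvest.
Harvest vs Juniper: Harvest is ranked higher on 4+1 = 5 ballots, Juniper on 6. Juniper wins 6–5.
Harvest vs Isola: 9 to 2, Harvest.
Harvest vs Lantern: 4+2+1 = 7 for Harvest, 4 for Lantern — Harvest by 7–4.
Cedar vs Juniper: Cedar is ranked higher on 1 ballot, Juniper on 10. Juniper wins 10–1.
Cedar vs Isola: Cedar is ranked higher on 1 ballot, Isola on 10. Isola wins 10–1.
Cedar vs Lantern: 4+1 = 5 for Cedar, 6 for Lantern — Lantern by 6–5.
Juniper vs Isola: 6 to 5, Juniper.
Juniper vs Lantern: Juniper is ranked higher on 4+2 = 6 ballots, Lantern on 5. Juniper wins 6–5.
Isola vs Lantern: 4+2 = 6 for Isola, 5 for Lantern — Isola by 6–5.
Juniper wins every pairwise contest, so Juniper is the Condorcet winner.

Juniper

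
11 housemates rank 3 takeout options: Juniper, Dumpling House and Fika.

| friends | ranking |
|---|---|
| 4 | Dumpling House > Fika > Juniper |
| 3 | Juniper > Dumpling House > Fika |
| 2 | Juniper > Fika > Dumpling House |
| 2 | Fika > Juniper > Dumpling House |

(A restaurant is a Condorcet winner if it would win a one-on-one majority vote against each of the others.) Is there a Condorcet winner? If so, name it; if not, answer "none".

Check each pair by majority over 11 ballots:
Juniper vs Dumpling House: Juniper preferred on 3+2+2 = 7 ballots; Juniper wins 7–4.
Juniper vs Fika: Fika wins 6–5.
Dumpling House vs Fika: Dumpling House is ranked higher on 4+3 = 7 ballots, Fika on 4. Dumpling House wins 7–4.
Each restaurant drops at least one matchup (Juniper loses to Fika; Dumpling House loses to Juniper; Fika loses to Dumpling House); the cycle Juniper → Dumpling House → Fika → Juniper rules out a Condorcet winner.

none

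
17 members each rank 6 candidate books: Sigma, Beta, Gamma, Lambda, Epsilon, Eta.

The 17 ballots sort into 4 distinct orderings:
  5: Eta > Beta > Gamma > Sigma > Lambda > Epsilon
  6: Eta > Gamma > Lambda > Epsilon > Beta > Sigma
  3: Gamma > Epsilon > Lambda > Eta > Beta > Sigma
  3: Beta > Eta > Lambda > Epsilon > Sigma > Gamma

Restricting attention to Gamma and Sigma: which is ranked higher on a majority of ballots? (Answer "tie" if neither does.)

Ballots ranking Gamma above Sigma: 5 + 6 + 3 = 14.
Ballots ranking Sigma above Gamma: 17 − 14 = 3.
Gamma wins the head-to-head 14–3.

Gamma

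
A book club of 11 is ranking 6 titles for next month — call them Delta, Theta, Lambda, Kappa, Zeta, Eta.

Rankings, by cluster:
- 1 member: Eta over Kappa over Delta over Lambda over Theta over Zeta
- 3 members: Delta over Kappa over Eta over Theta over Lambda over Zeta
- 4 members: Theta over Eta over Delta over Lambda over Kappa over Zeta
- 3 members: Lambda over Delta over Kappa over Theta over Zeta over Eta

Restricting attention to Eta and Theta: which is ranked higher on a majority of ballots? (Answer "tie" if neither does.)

Ballots ranking Eta above Theta: 1 + 3 = 4.
Ballots ranking Theta above Eta: 11 − 4 = 7.
Theta wins the head-to-head 7–4.

Theta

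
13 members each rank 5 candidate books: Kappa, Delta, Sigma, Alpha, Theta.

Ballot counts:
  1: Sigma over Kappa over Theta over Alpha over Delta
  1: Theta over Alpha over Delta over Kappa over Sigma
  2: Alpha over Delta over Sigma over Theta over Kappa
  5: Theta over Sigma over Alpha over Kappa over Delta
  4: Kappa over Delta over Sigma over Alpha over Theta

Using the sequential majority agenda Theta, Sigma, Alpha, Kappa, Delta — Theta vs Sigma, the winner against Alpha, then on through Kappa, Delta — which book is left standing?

Delta

Round 1: Theta vs Sigma — 6–7, Sigma advances.
Round 2: Sigma vs Alpha — 10–3, Sigma advances.
Round 3: Sigma vs Kappa — 8–5, Sigma advances.
Round 4: Sigma vs Delta — 6–7, Delta advances.
The agenda winner is Delta.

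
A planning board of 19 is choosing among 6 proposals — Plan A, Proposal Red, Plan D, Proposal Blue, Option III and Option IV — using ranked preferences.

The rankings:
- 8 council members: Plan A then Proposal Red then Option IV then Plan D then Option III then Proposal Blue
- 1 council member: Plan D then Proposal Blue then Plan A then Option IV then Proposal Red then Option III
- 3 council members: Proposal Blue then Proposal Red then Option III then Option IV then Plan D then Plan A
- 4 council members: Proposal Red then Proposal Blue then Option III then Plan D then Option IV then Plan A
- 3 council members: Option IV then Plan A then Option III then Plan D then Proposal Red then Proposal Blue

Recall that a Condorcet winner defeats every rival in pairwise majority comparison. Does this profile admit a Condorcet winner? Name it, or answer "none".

Head-to-head results (19 council members):
Plan A vs Proposal Red: Plan A, 12–7.
Plan A vs Plan D: Plan A wins 11–8.
Plan A vs Proposal Blue: 11 to 8, Plan A.
Plan A–Option III: Plan A 12–7.
Plan A–Option IV: Option IV 10–9.
Proposal Red vs Plan D: Proposal Red preferred on 8+3+4 = 15 ballots; Proposal Red wins 15–4.
Proposal Red vs Proposal Blue: 15 to 4, Proposal Red.
Proposal Red vs Option III: Proposal Red wins 16–3.
Proposal Red vs Option IV: 8+3+4 = 15 for Proposal Red, 4 for Option IV — Proposal Red by 15–4.
Plan D vs Proposal Blue: 8+1+3 = 12 for Plan D, 7 for Proposal Blue — Plan D by 12–7.
Plan D vs Option III: 8+1 = 9 for Plan D, 10 for Option III — Option III by 10–9.
Plan D vs Option IV: 1+4 = 5 for Plan D, 14 for Option IV — Option IV by 14–5.
Proposal Blue vs Option III: Option III wins 11–8.
Proposal Blue vs Option IV: 1+3+4 = 8 for Proposal Blue, 11 for Option IV — Option IV by 11–8.
Option III vs Option IV: 7 to 12, Option IV.
Each option drops at least one matchup (Plan A loses to Option IV; Proposal Red loses to Plan A; Plan D loses to Plan A; Proposal Blue loses to Plan A; Option III loses to Plan A; Option IV loses to Proposal Red); the cycle Plan A > Proposal Red > Option IV > Plan A rules out a Condorcet winner.

none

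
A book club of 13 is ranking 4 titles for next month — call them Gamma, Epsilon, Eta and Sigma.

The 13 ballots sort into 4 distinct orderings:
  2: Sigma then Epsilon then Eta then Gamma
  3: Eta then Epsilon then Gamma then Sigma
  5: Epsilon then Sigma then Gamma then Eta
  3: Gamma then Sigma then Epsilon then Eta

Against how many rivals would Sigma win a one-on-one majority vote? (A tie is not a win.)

2

Sigma against each rival (13 members):
Sigma vs Gamma: Sigma, 7–6.
Sigma vs Epsilon: Epsilon wins 8–5.
Sigma vs Eta: Sigma is ranked higher on 2+5+3 = 10 ballots, Eta on 3. Sigma wins 10–3.
Sigma beats Gamma, Eta; loses to Epsilon — 2 pairwise wins.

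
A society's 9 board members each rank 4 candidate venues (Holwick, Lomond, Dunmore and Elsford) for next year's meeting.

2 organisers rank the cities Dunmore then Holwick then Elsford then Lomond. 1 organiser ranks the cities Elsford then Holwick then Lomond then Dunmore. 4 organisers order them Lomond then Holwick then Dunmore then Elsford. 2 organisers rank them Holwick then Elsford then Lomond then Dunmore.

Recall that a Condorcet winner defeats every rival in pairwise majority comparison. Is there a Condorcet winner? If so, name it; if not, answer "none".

Check each pair by majority over 9 ballots:
Holwick vs Lomond: Holwick wins 5–4.
Holwick vs Dunmore: Holwick is ranked higher on 1+4+2 = 7 ballots, Dunmore on 2. Holwick wins 7–2.
Holwick–Elsford: Holwick 8–1.
Lomond vs Dunmore: 1+4+2 = 7 for Lomond, 2 for Dunmore — Lomond by 7–2.
Lomond vs Elsford: Lomond is ranked higher on 4 ballots, Elsford on 5. Elsford wins 5–4.
Dunmore–Elsford: Dunmore 6–3.
Only Holwick has no losses; Holwick is the Condorcet winner.

Holwick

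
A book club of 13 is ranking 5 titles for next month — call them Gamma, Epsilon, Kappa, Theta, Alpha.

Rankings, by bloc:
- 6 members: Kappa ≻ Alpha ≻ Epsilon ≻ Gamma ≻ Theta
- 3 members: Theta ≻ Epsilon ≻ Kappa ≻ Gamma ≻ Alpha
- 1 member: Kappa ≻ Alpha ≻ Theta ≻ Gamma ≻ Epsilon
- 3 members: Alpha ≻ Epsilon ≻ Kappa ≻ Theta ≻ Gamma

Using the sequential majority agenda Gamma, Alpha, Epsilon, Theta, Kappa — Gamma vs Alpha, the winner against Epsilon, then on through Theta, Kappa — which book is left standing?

Kappa

Round 1: Gamma vs Alpha — 3–10, Alpha advances.
Round 2: Alpha vs Epsilon — 10–3, Alpha advances.
Round 3: Alpha vs Theta — 10–3, Alpha advances.
Round 4: Alpha vs Kappa — 3–10, Kappa advances.
The agenda winner is Kappa.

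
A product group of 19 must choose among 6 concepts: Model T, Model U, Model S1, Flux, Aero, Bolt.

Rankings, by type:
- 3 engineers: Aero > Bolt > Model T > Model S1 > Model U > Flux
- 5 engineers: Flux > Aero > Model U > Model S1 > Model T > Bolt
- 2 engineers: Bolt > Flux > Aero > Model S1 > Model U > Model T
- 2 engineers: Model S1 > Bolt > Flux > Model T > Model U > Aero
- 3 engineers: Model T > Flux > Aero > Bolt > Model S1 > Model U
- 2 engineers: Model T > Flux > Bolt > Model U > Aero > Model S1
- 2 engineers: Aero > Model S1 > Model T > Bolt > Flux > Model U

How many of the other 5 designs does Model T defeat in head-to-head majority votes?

Model T against each rival (19 engineers):
Model T–Model U: Model T 12–7.
Model T vs Model S1: Model S1 wins 11–8.
Model T vs Flux: Model T, 10–9.
Model T vs Aero: Model T is ranked higher on 2+3+2 = 7 ballots, Aero on 12. Aero wins 12–7.
Model T vs Bolt: Model T wins 12–7.
Model T beats Model U, Flux, Bolt; loses to Model S1, Aero — 3 pairwise wins.

3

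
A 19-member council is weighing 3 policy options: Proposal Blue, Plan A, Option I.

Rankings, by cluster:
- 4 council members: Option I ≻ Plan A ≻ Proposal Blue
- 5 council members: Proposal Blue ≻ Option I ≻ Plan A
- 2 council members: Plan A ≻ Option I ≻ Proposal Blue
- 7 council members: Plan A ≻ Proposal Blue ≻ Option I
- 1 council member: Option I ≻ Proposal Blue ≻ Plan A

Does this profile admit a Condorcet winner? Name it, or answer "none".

Head-to-head results (19 council members):
Proposal Blue vs Plan A: Plan A, 13–6.
Proposal Blue vs Option I: Proposal Blue wins 12–7.
Plan A vs Option I: Option I, 10–9.
Every option loses at least once (Proposal Blue loses to Plan A; Plan A loses to Option I; Option I loses to Proposal Blue). The majority relation contains the cycle Proposal Blue > Option I > Plan A > Proposal Blue, so there is no Condorcet winner.

none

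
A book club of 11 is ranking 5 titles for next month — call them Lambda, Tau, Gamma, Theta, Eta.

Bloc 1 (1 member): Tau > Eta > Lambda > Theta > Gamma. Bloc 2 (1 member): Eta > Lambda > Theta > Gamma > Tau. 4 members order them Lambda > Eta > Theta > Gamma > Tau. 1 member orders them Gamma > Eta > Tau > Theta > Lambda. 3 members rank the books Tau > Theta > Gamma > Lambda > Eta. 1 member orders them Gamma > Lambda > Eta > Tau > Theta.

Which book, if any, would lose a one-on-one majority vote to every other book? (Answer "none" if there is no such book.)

Pairwise majorities:
Lambda vs Tau: 6 to 5, Lambda.
Lambda vs Gamma: Lambda wins 6–5.
Lambda vs Theta: Lambda is ranked higher on 1+1+4+1 = 7 ballots, Theta on 4. Lambda wins 7–4.
Lambda vs Eta: 8 to 3, Lambda.
Tau–Gamma: Gamma 7–4.
Tau vs Theta: 6 to 5, Tau.
Tau vs Eta: 4 to 7, Eta.
Gamma vs Theta: Theta, 9–2.
Gamma vs Eta: Eta, 6–5.
Theta–Eta: Eta 8–3.
Every book wins at least one matchup (Lambda beats Tau; Tau beats Theta; Gamma beats Tau; Theta beats Gamma; Eta beats Tau), so there is no Condorcet loser.

none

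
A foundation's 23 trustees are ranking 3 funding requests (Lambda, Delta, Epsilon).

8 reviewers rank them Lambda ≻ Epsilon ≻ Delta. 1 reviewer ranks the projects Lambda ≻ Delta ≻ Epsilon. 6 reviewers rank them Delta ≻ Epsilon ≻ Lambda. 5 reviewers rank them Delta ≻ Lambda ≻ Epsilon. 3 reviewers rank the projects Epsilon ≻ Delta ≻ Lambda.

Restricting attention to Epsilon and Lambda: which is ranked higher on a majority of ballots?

Ballots ranking Epsilon above Lambda: 6 + 3 = 9.
Ballots ranking Lambda above Epsilon: 23 − 9 = 14.
Lambda wins the head-to-head 14–9.

Lambda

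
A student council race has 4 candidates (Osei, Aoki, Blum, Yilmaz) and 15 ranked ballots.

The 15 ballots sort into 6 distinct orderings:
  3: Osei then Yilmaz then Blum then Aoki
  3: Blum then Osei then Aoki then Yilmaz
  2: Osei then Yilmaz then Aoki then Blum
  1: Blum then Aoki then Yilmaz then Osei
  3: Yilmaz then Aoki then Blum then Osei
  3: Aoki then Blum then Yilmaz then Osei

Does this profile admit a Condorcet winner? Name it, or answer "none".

none

Check each pair by majority over 15 ballots:
Osei–Aoki: Osei 8–7.
Osei vs Blum: Blum wins 10–5.
Osei–Yilmaz: Osei 8–7.
Aoki–Blum: Aoki 8–7.
Aoki–Yilmaz: Yilmaz 8–7.
Blum–Yilmaz: Yilmaz 8–7.
No candidate is unbeaten: Osei loses to Blum; Aoki loses to Osei; Blum loses to Aoki; Yilmaz loses to Osei. In particular Osei > Aoki > Blum > Osei is a majority cycle — no Condorcet winner exists.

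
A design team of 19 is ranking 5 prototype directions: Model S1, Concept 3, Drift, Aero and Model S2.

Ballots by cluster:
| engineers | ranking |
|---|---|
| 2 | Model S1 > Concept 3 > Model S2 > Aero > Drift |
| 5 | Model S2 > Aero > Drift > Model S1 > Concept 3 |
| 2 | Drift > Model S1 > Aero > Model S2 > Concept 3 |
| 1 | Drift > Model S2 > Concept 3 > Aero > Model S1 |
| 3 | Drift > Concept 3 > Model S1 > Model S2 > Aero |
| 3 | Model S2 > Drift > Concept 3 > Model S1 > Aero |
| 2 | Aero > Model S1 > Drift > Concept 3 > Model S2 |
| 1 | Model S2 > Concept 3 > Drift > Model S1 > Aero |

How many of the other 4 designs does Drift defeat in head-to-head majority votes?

3

Drift against each rival (19 engineers):
Drift vs Model S1: Drift wins 15–4.
Drift vs Concept 3: 16 to 3, Drift.
Drift vs Aero: Drift wins 10–9.
Drift vs Model S2: 8 to 11, Model S2.
Drift beats Model S1, Concept 3, Aero; loses to Model S2 — 3 pairwise wins.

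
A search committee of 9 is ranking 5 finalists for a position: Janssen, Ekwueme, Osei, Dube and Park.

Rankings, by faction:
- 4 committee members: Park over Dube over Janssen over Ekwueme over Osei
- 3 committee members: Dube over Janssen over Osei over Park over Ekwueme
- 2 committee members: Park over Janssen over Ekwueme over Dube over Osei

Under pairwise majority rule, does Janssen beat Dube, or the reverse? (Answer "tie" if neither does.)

Dube

Ballots ranking Janssen above Dube: 2.
Ballots ranking Dube above Janssen: 9 − 2 = 7.
Dube wins the head-to-head 7–2.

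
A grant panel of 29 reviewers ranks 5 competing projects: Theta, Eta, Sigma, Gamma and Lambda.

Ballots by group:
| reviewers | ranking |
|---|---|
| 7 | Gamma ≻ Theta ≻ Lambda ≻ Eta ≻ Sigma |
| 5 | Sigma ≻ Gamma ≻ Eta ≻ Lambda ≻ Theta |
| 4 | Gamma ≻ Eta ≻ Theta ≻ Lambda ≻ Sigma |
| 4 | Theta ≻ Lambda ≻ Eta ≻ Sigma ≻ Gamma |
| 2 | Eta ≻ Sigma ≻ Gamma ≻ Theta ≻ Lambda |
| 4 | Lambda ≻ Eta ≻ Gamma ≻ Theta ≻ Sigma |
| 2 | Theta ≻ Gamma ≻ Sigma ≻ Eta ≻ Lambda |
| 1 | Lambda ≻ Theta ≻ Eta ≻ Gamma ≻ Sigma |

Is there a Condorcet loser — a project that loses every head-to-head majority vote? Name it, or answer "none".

Sigma

Pairwise majorities:
Theta vs Eta: Eta wins 15–14.
Theta vs Sigma: Theta wins 22–7.
Theta vs Gamma: 4+2+1 = 7 for Theta, 22 for Gamma — Gamma by 22–7.
Theta–Lambda: Theta 19–10.
Eta vs Sigma: Eta, 22–7.
Eta vs Gamma: Gamma wins 18–11.
Eta vs Lambda: Lambda wins 16–13.
Sigma–Gamma: Gamma 18–11.
Sigma vs Lambda: Lambda, 20–9.
Gamma vs Lambda: 7+5+4+2+2 = 20 for Gamma, 9 for Lambda — Gamma by 20–9.
Only Sigma has no wins; Sigma is the Condorcet loser.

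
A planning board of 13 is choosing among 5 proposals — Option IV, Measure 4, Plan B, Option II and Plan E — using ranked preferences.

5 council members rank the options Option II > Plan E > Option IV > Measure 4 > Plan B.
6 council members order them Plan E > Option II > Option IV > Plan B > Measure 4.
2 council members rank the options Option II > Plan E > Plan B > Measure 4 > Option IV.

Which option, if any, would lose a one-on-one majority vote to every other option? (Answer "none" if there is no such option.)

Measure 4

Head-to-head results (13 council members):
Option IV vs Measure 4: 5+6 = 11 for Option IV, 2 for Measure 4 — Option IV by 11–2.
Option IV–Plan B: Option IV 11–2.
Option IV vs Option II: 0 to 13, Option II.
Option IV vs Plan E: Option IV preferred on 0 ballots; Plan E wins 13–0.
Measure 4 vs Plan B: Plan B, 8–5.
Measure 4–Option II: Option II 13–0.
Measure 4 vs Plan E: Measure 4 preferred on 0 ballots; Plan E wins 13–0.
Plan B vs Option II: Plan B is ranked higher on 0 ballots, Option II on 13. Option II wins 13–0.
Plan B vs Plan E: Plan B preferred on 0 ballots; Plan E wins 13–0.
Option II vs Plan E: 5+2 = 7 for Option II, 6 for Plan E — Option II by 7–6.
Only Measure 4 has no wins; Measure 4 is the Condorcet loser.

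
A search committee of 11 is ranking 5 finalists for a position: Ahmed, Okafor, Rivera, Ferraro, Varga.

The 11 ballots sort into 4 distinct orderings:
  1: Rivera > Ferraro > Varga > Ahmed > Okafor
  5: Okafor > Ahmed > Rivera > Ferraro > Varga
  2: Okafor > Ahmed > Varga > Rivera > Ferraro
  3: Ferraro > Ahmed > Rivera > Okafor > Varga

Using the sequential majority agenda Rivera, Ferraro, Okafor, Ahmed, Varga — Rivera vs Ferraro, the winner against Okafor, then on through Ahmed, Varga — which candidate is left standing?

Round 1: Rivera vs Ferraro — 8–3, Rivera advances.
Round 2: Rivera vs Okafor — 4–7, Okafor advances.
Round 3: Okafor vs Ahmed — 7–4, Okafor advances.
Round 4: Okafor vs Varga — 10–1, Okafor advances.
Okafor survives the agenda.

Okafor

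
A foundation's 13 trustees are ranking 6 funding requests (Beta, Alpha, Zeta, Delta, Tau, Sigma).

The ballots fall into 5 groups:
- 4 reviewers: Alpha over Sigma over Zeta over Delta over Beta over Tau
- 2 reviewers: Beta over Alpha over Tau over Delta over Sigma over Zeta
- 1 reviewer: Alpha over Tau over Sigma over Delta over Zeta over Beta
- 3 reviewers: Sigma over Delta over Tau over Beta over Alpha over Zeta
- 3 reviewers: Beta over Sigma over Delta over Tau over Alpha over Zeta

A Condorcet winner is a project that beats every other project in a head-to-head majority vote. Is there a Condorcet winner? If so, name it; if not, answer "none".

none

Pairwise majorities:
Beta–Alpha: Beta 8–5.
Beta–Zeta: Beta 8–5.
Beta–Delta: Delta 8–5.
Beta vs Tau: Beta, 9–4.
Beta vs Sigma: Sigma wins 8–5.
Alpha–Zeta: Alpha 13–0.
Alpha–Delta: Alpha 7–6.
Alpha vs Tau: Alpha wins 7–6.
Alpha vs Sigma: Alpha, 7–6.
Zeta–Delta: Delta 9–4.
Zeta vs Tau: Tau wins 9–4.
Zeta vs Sigma: Sigma wins 13–0.
Delta vs Tau: Delta, 10–3.
Delta vs Sigma: Sigma wins 11–2.
Tau vs Sigma: Sigma wins 10–3.
Each project drops at least one matchup (Beta loses to Delta; Alpha loses to Beta; Zeta loses to Beta; Delta loses to Alpha; Tau loses to Beta; Sigma loses to Alpha); the cycle Beta > Alpha > Delta > Beta rules out a Condorcet winner.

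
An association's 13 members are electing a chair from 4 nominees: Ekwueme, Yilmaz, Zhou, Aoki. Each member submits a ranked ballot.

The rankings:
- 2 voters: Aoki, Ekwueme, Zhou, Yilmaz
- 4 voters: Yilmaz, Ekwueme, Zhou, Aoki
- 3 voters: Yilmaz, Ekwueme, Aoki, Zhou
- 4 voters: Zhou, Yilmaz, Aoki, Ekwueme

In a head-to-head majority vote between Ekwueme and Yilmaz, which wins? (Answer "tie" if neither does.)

Yilmaz

Ballots ranking Ekwueme above Yilmaz: 2.
Ballots ranking Yilmaz above Ekwueme: 13 − 2 = 11.
Yilmaz wins the head-to-head 11–2.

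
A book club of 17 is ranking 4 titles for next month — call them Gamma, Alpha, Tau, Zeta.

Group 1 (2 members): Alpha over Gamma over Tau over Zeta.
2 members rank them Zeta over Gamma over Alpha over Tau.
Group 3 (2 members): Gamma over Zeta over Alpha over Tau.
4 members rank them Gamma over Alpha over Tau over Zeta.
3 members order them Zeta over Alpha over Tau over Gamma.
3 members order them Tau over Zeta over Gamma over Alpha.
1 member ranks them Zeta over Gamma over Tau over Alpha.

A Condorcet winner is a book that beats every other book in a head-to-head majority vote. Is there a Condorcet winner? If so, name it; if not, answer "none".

none

Check each pair by majority over 17 ballots:
Gamma vs Alpha: 2+2+4+3+1 = 12 for Gamma, 5 for Alpha — Gamma by 12–5.
Gamma vs Tau: Gamma is ranked higher on 2+2+2+4+1 = 11 ballots, Tau on 6. Gamma wins 11–6.
Gamma vs Zeta: 8 to 9, Zeta.
Alpha vs Tau: 13 to 4, Alpha.
Alpha vs Zeta: Alpha preferred on 2+4 = 6 ballots; Zeta wins 11–6.
Tau vs Zeta: Tau is ranked higher on 2+4+3 = 9 ballots, Zeta on 8. Tau wins 9–8.
Every book loses at least once (Gamma loses to Zeta; Alpha loses to Gamma; Tau loses to Gamma; Zeta loses to Tau). The majority relation contains the cycle Gamma beats Tau beats Zeta beats Gamma, so there is no Condorcet winner.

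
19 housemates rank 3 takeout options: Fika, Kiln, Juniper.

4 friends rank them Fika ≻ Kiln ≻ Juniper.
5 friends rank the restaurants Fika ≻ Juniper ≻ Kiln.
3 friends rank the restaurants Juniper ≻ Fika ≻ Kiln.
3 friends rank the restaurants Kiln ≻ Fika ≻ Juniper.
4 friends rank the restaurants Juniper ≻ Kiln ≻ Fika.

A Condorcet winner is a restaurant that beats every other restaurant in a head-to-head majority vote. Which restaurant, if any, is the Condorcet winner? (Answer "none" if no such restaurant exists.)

Check each pair by majority over 19 ballots:
Fika vs Kiln: Fika is ranked higher on 4+5+3 = 12 ballots, Kiln on 7. Fika wins 12–7.
Fika vs Juniper: Fika preferred on 4+5+3 = 12 ballots; Fika wins 12–7.
Kiln vs Juniper: Kiln is ranked higher on 4+3 = 7 ballots, Juniper on 12. Juniper wins 12–7.
Fika defeats every rival head-to-head and is the Condorcet winner.

Fika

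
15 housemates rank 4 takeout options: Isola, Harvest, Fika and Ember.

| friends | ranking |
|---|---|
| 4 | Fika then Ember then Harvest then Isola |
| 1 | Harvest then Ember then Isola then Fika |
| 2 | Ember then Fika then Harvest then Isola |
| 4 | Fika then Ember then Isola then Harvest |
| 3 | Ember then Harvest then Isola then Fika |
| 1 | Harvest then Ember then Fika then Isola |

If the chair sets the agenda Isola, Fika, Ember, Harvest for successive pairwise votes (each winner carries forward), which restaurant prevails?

Fika

Round 1: Isola vs Fika — 4–11, Fika advances.
Round 2: Fika vs Ember — 8–7, Fika advances.
Round 3: Fika vs Harvest — 10–5, Fika advances.
The agenda winner is Fika.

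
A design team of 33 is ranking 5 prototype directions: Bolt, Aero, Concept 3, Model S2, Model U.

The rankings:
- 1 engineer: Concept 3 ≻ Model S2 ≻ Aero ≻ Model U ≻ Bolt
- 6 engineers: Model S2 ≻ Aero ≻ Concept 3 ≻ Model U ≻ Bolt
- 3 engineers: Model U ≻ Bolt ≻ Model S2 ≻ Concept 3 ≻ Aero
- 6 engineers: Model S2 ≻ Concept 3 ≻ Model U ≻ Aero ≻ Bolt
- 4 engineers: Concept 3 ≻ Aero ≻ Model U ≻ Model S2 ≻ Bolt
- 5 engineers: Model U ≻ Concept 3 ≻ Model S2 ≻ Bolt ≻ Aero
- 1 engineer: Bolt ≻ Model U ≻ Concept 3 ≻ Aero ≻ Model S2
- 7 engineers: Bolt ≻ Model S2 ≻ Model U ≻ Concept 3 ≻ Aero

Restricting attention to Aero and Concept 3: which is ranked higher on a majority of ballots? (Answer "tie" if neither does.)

Ballots ranking Aero above Concept 3: 6.
Ballots ranking Concept 3 above Aero: 33 − 6 = 27.
Concept 3 wins the head-to-head 27–6.

Concept 3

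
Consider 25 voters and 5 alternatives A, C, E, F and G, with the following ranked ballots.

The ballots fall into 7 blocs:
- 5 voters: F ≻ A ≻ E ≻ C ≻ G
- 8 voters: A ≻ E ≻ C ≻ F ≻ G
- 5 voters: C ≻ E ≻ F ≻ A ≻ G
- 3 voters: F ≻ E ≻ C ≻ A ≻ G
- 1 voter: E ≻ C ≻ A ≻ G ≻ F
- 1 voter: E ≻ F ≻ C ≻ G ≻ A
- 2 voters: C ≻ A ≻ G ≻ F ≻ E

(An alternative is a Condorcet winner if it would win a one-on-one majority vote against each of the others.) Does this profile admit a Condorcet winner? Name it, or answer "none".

none

Head-to-head results (25 voters):
A vs C: A is ranked higher on 5+8 = 13 ballots, C on 12. A wins 13–12.
A vs E: 5+8+2 = 15 for A, 10 for E — A by 15–10.
A vs F: A is ranked higher on 8+1+2 = 11 ballots, F on 14. F wins 14–11.
A vs G: A preferred on 5+8+5+3+1+2 = 24 ballots; A wins 24–1.
C vs E: C preferred on 5+2 = 7 ballots; E wins 18–7.
C vs F: 16 to 9, C.
C vs G: C is ranked higher on 25 ballots, G on 0. C wins 25–0.
E vs F: 8+5+1+1 = 15 for E, 10 for F — E by 15–10.
E vs G: E is ranked higher on 5+8+5+3+1+1 = 23 ballots, G on 2. E wins 23–2.
F vs G: F preferred on 5+8+5+3+1 = 22 ballots; F wins 22–3.
No alternative is unbeaten: A loses to F; C loses to A; E loses to A; F loses to C; G loses to A. In particular A > C > F > A is a majority cycle — no Condorcet winner exists.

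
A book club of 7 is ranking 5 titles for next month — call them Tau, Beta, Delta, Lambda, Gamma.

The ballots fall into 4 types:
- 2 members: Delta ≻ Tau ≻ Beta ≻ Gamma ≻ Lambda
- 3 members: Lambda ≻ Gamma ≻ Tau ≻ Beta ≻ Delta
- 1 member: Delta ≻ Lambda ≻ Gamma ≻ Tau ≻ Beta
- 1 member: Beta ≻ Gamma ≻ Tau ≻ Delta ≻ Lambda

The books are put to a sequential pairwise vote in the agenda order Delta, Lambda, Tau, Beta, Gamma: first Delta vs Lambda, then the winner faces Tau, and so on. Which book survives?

Round 1: Delta vs Lambda — 4–3, Delta advances.
Round 2: Delta vs Tau — 3–4, Tau advances.
Round 3: Tau vs Beta — 6–1, Tau advances.
Round 4: Tau vs Gamma — 2–5, Gamma advances.
Gamma survives the agenda.

Gamma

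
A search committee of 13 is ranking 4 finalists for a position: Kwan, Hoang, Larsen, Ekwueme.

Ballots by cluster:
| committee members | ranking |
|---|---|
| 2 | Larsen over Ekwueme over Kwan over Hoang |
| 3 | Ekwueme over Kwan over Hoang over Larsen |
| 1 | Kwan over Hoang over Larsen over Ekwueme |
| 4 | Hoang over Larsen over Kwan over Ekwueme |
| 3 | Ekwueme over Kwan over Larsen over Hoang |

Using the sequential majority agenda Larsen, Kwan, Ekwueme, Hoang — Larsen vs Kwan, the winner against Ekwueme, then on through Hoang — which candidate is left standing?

Ekwueme

Round 1: Larsen vs Kwan — 6–7, Kwan advances.
Round 2: Kwan vs Ekwueme — 5–8, Ekwueme advances.
Round 3: Ekwueme vs Hoang — 8–5, Ekwueme advances.
The agenda winner is Ekwueme.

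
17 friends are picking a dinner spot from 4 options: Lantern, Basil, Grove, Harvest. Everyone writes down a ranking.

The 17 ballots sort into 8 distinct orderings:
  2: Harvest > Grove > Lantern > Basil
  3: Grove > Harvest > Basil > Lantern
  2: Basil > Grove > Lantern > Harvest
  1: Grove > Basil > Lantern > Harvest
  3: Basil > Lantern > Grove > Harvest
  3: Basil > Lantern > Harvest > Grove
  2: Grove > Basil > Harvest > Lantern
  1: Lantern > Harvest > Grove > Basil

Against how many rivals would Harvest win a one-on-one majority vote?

0

Harvest against each rival (17 friends):
Harvest vs Lantern: 2+3+2 = 7 for Harvest, 10 for Lantern — Lantern by 10–7.
Harvest vs Basil: Basil wins 11–6.
Harvest vs Grove: Grove, 11–6.
Harvest beats no one; loses to Lantern, Basil, Grove — 0 pairwise wins.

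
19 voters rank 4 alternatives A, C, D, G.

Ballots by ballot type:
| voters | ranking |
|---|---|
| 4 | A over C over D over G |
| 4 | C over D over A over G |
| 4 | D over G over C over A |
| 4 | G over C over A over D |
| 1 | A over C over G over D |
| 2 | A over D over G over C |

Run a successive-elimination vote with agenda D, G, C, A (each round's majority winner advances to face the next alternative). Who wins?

C

Round 1: D vs G — 14–5, D advances.
Round 2: D vs C — 6–13, C advances.
Round 3: C vs A — 12–7, C advances.
C survives the agenda.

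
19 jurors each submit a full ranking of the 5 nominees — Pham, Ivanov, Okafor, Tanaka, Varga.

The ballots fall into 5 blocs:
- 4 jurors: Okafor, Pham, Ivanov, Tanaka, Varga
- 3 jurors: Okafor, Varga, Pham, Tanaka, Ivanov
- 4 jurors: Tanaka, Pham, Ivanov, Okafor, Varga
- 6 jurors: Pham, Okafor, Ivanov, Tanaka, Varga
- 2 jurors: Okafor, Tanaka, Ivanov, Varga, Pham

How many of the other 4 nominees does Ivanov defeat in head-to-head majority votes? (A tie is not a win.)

2

Ivanov against each rival (19 jurors):
Ivanov vs Pham: Pham wins 17–2.
Ivanov vs Okafor: Okafor wins 15–4.
Ivanov vs Tanaka: 10 to 9, Ivanov.
Ivanov vs Varga: Ivanov is ranked higher on 4+4+6+2 = 16 ballots, Varga on 3. Ivanov wins 16–3.
Ivanov beats Tanaka, Varga; loses to Pham, Okafor — 2 pairwise wins.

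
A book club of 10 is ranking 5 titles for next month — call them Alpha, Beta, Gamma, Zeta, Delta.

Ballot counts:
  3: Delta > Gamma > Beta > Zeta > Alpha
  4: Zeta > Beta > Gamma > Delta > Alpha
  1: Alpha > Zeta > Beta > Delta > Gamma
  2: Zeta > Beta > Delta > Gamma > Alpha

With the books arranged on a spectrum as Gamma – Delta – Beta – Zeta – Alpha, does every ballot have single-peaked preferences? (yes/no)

no

Axis positions: Gamma=1, Delta=2, Beta=3, Zeta=4, Alpha=5.
Type 1 (peak Delta at position 2): ranking walks positions 2-1-3-4-5, expanding outward from the peak — single-peaked.
Type 2: ranking walks positions 4-3-1-2-5; Gamma is ranked above Delta even though Delta lies between Gamma and the peak Zeta on the axis — preferences dip and rise again. Not single-peaked.
Type 3 (peak Alpha at position 5): ranking walks positions 5-4-3-2-1, expanding outward from the peak — single-peaked.
Type 4 (peak Zeta at position 4): ranking walks positions 4-3-2-1-5, expanding outward from the peak — single-peaked.
Type 2 violates single-peakedness, so the profile is not single-peaked on this axis.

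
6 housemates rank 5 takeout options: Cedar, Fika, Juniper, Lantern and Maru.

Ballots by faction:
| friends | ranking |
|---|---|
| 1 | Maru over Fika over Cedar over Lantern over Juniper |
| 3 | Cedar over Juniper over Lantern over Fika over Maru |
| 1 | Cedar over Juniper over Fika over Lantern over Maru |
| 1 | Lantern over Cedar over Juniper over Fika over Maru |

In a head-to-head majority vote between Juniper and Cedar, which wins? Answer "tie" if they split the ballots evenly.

No ballot ranks Juniper above Cedar: 0.
Ballots ranking Cedar above Juniper: 6 − 0 = 6.
Cedar wins the head-to-head 6–0.

Cedar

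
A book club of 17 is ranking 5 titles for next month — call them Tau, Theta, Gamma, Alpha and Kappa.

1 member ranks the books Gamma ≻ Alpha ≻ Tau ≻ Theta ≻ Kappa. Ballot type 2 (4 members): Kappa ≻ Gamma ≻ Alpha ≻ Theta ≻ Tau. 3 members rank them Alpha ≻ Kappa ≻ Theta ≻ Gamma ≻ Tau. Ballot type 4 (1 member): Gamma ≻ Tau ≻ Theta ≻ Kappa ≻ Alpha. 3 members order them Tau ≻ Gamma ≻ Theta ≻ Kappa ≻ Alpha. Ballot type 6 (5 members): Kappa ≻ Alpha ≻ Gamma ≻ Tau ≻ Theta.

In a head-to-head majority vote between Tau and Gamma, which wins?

Ballots ranking Tau above Gamma: 3.
Ballots ranking Gamma above Tau: 17 − 3 = 14.
Gamma wins the head-to-head 14–3.

Gamma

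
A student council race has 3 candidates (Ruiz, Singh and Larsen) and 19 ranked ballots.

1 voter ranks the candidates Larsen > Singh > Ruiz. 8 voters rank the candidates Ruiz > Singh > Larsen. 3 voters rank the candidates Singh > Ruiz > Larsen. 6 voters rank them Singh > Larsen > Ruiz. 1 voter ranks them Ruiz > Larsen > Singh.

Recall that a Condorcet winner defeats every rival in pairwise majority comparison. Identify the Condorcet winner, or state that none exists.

Pairwise majorities:
Ruiz–Singh: Singh 10–9.
Ruiz vs Larsen: Ruiz wins 12–7.
Singh vs Larsen: 17 to 2, Singh.
Singh beats each of Ruiz, Larsen — Singh is the Condorcet winner.

Singh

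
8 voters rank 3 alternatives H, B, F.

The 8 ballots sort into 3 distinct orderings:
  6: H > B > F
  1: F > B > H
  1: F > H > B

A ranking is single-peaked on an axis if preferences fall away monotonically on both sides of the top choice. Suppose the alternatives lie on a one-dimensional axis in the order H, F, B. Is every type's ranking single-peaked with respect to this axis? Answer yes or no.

Axis positions: H=1, F=2, B=3.
Type 1: ranking walks positions 1-3-2; B is ranked above F even though F lies between B and the peak H on the axis — preferences dip and rise again. Not single-peaked.
Type 2 (peak F at position 2): ranking walks positions 2-3-1, expanding outward from the peak — single-peaked.
Type 3 (peak F at position 2): ranking walks positions 2-1-3, expanding outward from the peak — single-peaked.
Type 1 violates single-peakedness, so the profile is not single-peaked on this axis.

no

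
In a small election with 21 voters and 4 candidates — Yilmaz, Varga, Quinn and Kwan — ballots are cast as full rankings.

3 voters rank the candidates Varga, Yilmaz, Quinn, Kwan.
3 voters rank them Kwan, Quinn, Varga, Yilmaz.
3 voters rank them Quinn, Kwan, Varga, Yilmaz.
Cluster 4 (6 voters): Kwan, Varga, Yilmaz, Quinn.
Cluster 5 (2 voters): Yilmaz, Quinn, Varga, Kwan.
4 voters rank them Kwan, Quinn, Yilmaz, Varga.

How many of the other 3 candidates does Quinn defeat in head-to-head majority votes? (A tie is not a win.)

Quinn against each rival (21 voters):
Quinn vs Yilmaz: Quinn preferred on 3+3+4 = 10 ballots; Yilmaz wins 11–10.
Quinn vs Varga: Quinn, 12–9.
Quinn vs Kwan: Kwan wins 13–8.
Quinn beats Varga; loses to Yilmaz, Kwan — 1 pairwise win.

1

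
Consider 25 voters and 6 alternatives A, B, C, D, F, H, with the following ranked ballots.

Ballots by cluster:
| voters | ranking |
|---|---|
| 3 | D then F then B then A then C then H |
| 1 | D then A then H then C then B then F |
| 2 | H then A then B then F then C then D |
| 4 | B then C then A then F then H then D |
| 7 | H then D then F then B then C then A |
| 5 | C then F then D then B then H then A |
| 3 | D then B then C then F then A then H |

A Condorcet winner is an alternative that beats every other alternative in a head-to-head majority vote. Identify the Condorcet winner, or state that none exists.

none

Pairwise majorities:
A vs B: B wins 22–3.
A vs C: C, 19–6.
A vs D: D, 19–6.
A vs F: F wins 18–7.
A vs H: H wins 14–11.
B vs C: B wins 19–6.
B vs D: D wins 19–6.
B vs F: F, 15–10.
B–H: B 15–10.
C vs D: D, 14–11.
C vs F: C, 13–12.
C vs H: C, 15–10.
D vs F: D, 14–11.
D vs H: H, 13–12.
F–H: F 15–10.
Each alternative drops at least one matchup (A loses to B; B loses to D; C loses to B; D loses to H; F loses to C; H loses to B); the cycle B beats C beats F beats B rules out a Condorcet winner.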